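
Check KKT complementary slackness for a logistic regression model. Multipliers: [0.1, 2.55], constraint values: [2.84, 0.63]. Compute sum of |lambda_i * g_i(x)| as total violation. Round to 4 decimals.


KKT complementary slackness check:
lambda_1 * g_1 = 0.1 * 2.84 = 0.284
lambda_2 * g_2 = 2.55 * 0.63 = 1.6065
Total violation = 0.284 + 1.6065 = 1.8905


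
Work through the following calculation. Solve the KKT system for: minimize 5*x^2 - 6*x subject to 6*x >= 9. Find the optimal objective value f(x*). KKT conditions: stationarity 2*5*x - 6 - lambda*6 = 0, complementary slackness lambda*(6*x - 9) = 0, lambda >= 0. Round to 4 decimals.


Step 1: Try lambda = 0 (constraint inactive).
x_unc = 6/(2*5) = 0.6
Check: 6*0.6 = 3.6 < 9 -- violated!
Step 2: Constraint must be active: 6*x = 9
x* = 9/6 = 1.5
lambda = (2*5*1.5 - 6)/6 = 1.5
Step 3: Compute optimal value.
f(x*) = 5*1.5^2 - 6*1.5 = 2.25


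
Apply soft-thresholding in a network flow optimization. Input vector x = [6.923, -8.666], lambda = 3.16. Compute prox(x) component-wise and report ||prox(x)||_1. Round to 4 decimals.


Soft-thresholding with lambda = 3.16:
prox(6.923) = sign(6.923)*max(|6.923| - 3.16, 0) = 3.763
prox(-8.666) = sign(-8.666)*max(|-8.666| - 3.16, 0) = -5.506
prox(x) = [3.763, -5.506]
||prox(x)||_1 = 3.763 + 5.506 = 9.269


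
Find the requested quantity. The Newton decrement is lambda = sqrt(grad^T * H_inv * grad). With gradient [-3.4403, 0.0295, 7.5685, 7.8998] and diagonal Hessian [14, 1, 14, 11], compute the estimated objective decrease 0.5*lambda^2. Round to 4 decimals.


Step 1: H is diagonal, so H^(-1) * g = [-0.2457, 0.0295, 0.5406, 0.7182].
Step 2: g^T H^(-1) g = sum_i g_i^2 / H_ii
  = (-3.4403)^2/14 + (0.0295)^2/1 + (7.5685)^2/14 + (7.8998)^2/11
  = 0.8454 + 0.0009 + 4.0916 + 5.6733 = 10.6112
Step 3: Objective decrease = 0.5 * g^T H^(-1) g = 5.3056


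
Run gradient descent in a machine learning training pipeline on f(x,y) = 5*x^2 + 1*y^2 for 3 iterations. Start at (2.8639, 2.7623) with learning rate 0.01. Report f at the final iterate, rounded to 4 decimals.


Gradient descent on f(x,y) = 5*x^2 + 1*y^2.
Starting point: (2.8639, 2.7623), alpha = 0.01
Step 1: grad_x = 2*5*2.8639 = 28.639, grad_y = 2*1*2.7623 = 5.5246
  x_1 = 2.8639 - 0.01*28.639 = 2.5775
  y_1 = 2.7623 - 0.01*5.5246 = 2.7071
Step 2: grad_x = 2*5*2.5775 = 25.7751, grad_y = 2*1*2.7071 = 5.4141
  x_2 = 2.5775 - 0.01*25.7751 = 2.3198
  y_2 = 2.7071 - 0.01*5.4141 = 2.6529
Step 3: grad_x = 2*5*2.3198 = 23.1976, grad_y = 2*1*2.6529 = 5.3058
  x_3 = 2.3198 - 0.01*23.1976 = 2.0878
  y_3 = 2.6529 - 0.01*5.3058 = 2.5999
f(2.0878, 2.5999) = 5*2.0878^2 + 1*2.5999^2 = 28.5534


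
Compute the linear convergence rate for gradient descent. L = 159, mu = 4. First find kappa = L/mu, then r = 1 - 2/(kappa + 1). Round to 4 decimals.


Step 1: Compute the condition number.
kappa = L/mu = 159/4 = 39.75
Step 2: Compute the convergence rate.
r = 1 - 2/(kappa + 1) = 1 - 2*mu/(L + mu) = (L - mu)/(L + mu) = 155/163 = 0.9509


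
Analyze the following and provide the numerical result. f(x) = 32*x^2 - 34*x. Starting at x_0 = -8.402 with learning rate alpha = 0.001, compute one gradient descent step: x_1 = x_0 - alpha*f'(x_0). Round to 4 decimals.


We compute the gradient at x_0 and apply the update.
f'(x) = 64*x - 34
f'(-8.402) = 64*-8.402 - 34 = -571.728
x_1 = -8.402 - 0.001*-571.728 = -7.8303


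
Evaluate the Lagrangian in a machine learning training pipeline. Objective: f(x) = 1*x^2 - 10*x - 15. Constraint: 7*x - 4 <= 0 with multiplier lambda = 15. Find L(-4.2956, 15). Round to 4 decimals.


Step 1: Evaluate f(x).
f(-4.2956) = 1*(-4.2956)^2 - 10*(-4.2956) - 15 = 46.4082
Step 2: Evaluate g(x).
g(-4.2956) = 7*-4.2956 - 4 = -34.0692
Step 3: Compute Lagrangian.
L = 46.4082 + 15*-34.0692 = -464.6298


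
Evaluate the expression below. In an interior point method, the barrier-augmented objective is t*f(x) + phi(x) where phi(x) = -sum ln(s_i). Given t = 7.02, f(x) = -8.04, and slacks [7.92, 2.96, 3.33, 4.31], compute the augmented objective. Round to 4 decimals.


Step 1: Compute log-barrier.
ln values: [2.0694, 1.0852, 1.203, 1.4609]
phi = -(2.0694 + 1.0852 + 1.203 + 1.4609) = -5.8185
Step 2: Compute augmented objective.
t*f(x) = 7.02*-8.04 = -56.4408
Total = -56.4408 - 5.8185 = -62.2593


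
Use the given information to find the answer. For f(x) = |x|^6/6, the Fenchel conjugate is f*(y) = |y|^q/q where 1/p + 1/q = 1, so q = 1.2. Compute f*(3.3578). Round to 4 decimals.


The conjugate exponent q satisfies 1/p + 1/q = 1.
p = 6, so q = 6/(6 - 1) = 1.2
|y|^q = 3.3578^1.2 = 4.2782
f*(3.3578) = 4.2782 / 1.2 = 3.5652


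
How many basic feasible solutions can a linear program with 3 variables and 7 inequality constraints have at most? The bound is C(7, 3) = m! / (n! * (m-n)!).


Each vertex corresponds to some choice of n active constraints out of m, so the number of vertices is at most C(m, n) = m! / (n!(m-n)!).
m = 7, n = 3
Numerator: 7 * 6 * 5
Denominator: 3! = 6
C(7, 3) = 35


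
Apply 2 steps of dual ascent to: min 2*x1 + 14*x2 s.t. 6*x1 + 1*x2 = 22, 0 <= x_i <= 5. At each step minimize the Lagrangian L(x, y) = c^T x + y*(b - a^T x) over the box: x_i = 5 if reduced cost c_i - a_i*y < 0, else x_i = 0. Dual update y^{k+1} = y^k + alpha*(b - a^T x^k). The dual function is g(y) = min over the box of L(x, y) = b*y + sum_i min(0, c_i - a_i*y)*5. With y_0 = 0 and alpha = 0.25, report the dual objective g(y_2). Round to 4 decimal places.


Dual ascent for LP: min 2*x1 + 14*x2, 6*x1 + 1*x2 = 22, 0 <= x_i <= 5
Step 1: y^k = 0.0, reduced costs: (2.0, 14.0)
  x^k = (0.0, 0.0), subgradient = b - a^T x = 22.0
  y^{k+1} = 0.0 + 0.25*22.0 = 5.5
Step 2: y^k = 5.5, reduced costs: (-31.0, 8.5)
  x^k = (5.0, 0.0), subgradient = b - a^T x = -8.0
  y^{k+1} = 5.5 + 0.25*-8.0 = 3.5
Dual objective at y_2 = 3.5: reduced costs (-19.0, 10.5), box minimizer x = (5.0, 0.0)
g(y_2) = b*y + (c1 - a1*y)*x1 + (c2 - a2*y)*x2 = 22*3.5 + (-19.0)*5.0 + 10.5*0.0 = 77.0 - 95.0 + 0.0 = -18.0


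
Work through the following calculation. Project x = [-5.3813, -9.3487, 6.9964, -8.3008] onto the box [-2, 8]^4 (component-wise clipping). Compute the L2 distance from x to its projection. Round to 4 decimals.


Project each component onto [-2, 8].
clip(-5.3813) = -2.0, clip(-9.3487) = -2.0, clip(6.9964) = 6.9964, clip(-8.3008) = -2.0
Projection = [-2.0, -2.0, 6.9964, -2.0]
Squared diffs: [11.4332, 54.0034, 0.0, 39.7001]
Distance = sqrt(105.1367) = 10.2536


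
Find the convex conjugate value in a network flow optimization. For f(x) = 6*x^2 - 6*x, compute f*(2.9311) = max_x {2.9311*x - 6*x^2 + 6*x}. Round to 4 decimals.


f*(y) = sup_x {y*x - a*x^2 - b*x} = sup_x {(y-b)*x - a*x^2}
FOC: (y - b) - 2a*x = 0 => x* = (y - b)/(2a)
x* = (2.9311 + 6)/(2*6) = 0.7443
f*(2.9311) = (y-b)^2/(4a) = (2.9311 + 6)^2/(4*6)
= 79.7645/24 = 3.3235


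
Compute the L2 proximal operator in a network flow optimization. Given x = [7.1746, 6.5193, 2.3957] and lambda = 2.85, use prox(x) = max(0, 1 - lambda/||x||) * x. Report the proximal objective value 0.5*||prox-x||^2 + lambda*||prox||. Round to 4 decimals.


Step 1: Compute ||x||.
||x|| = 9.9858
Step 2: Compute scaling factor.
scale = max(0, 1 - 2.85/9.9858) = 0.7146
Step 3: prox(x) = [5.1269, 4.6587, 1.712]
||prox(x)|| = 7.1358
Step 4: Proximal objective.
0.5*||prox-x||^2 = 4.0613
lambda*||prox|| = 20.337
Total = 24.3982


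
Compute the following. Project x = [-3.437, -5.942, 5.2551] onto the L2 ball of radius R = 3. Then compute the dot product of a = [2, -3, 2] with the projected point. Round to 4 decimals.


Step 1: Compute ||x|| (intermediates to 6 decimals).
||x|| = sqrt((-3.437)^2 + (-5.942)^2 + 5.2551^2) = 8.645022
Step 2: Project.
Since ||x|| > R, scale = R/||x|| = 3/8.645022 = 0.347021, proj(x) = scale * x
proj(x) = [-1.192711, -2.061999, 1.82363]
Step 3: Dot product.
a^T * proj(x) = 2*(-1.192711) - 3*(-2.061999) + 2*1.82363 = 7.4478


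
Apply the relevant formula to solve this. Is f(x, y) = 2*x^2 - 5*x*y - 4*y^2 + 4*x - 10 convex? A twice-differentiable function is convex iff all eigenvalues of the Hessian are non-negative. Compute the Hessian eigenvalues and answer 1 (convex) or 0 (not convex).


The Hessian of f(x,y) = 2*x^2 - 5*x*y - 4*y^2 + 4*x - 10 is:
H = [[4, -5], [-5, -8]]
Trace = 4 - 8 = -4
Determinant = 4*-8 - (-5)^2 = -57
Discriminant = (-4)^2 - 4*-57 = 244.0
Eigenvalues: lambda_1 = -9.8102, lambda_2 = 5.8102
The function is not convex.

0


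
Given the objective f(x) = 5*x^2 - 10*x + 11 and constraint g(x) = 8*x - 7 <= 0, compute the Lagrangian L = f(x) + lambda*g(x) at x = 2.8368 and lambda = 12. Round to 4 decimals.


Step 1: Evaluate f(x).
f(2.8368) = 5*2.8368^2 - 10*2.8368 + 11 = 22.8692
Step 2: Evaluate g(x).
g(2.8368) = 8*2.8368 - 7 = 15.6944
Step 3: Compute Lagrangian.
L = 22.8692 + 12*15.6944 = 211.202


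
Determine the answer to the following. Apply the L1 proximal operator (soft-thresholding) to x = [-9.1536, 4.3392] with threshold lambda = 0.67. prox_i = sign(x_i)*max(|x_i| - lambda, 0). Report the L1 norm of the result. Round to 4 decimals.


Soft-thresholding with lambda = 0.67:
prox(-9.1536) = sign(-9.1536)*max(|-9.1536| - 0.67, 0) = -8.4836
prox(4.3392) = sign(4.3392)*max(|4.3392| - 0.67, 0) = 3.6692
prox(x) = [-8.4836, 3.6692]
||prox(x)||_1 = 8.4836 + 3.6692 = 12.1528


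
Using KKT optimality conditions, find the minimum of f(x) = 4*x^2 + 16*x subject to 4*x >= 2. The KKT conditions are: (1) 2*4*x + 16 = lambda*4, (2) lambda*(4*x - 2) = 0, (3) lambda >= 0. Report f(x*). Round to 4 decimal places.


Step 1: Try lambda = 0 (constraint inactive).
x_unc = -16/(2*4) = -2.0
Check: 4*-2.0 = -8.0 < 2 -- violated!
Step 2: Constraint must be active: 4*x = 2
x* = 2/4 = 0.5
lambda = (2*4*0.5 + 16)/4 = 5.0
Step 3: Compute optimal value.
f(x*) = 4*0.5^2 + 16*0.5 = 9.0


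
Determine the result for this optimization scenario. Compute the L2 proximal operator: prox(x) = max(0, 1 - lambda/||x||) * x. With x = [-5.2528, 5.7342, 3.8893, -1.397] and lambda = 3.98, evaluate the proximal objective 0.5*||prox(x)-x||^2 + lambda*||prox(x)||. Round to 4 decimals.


Step 1: Compute ||x||.
||x|| = 8.8063
Step 2: Compute scaling factor.
scale = max(0, 1 - 3.98/8.8063) = 0.5481
Step 3: prox(x) = [-2.8788, 3.1426, 2.1315, -0.7656]
||prox(x)|| = 4.8263
Step 4: Proximal objective.
0.5*||prox-x||^2 = 7.9202
lambda*||prox|| = 19.2087
Total = 27.1289


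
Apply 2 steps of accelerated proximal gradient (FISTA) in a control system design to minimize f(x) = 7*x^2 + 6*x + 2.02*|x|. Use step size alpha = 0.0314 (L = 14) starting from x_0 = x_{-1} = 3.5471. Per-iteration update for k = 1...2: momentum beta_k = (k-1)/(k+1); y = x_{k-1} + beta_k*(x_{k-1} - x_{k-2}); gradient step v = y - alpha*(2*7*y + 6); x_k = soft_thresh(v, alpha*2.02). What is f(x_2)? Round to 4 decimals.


FISTA on f(x) = 7*x^2 + 6*x + 2.02*|x|
L = 14, alpha = 0.0314
Iteration 1: beta = 0.0, y = 3.5471 + 0.0*(3.5471 - 3.5471) = 3.5471
  grad(y) = 55.6594, v = y - alpha*grad = 1.7994
  prox(v) = soft_thresh(1.7994, 0.0634) = 1.736
Iteration 2: beta = 0.3333, y = 1.736 + 0.3333*(1.736 - 3.5471) = 1.1323
  grad(y) = 21.8516, v = y - alpha*grad = 0.4461
  prox(v) = soft_thresh(0.4461, 0.0634) = 0.3827
f(x_2) = 7*0.3827^2 + 6*0.3827 + 2.02*|0.3827| = 4.0943


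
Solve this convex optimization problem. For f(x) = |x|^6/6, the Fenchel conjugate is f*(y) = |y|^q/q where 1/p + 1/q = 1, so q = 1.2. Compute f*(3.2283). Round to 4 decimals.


The conjugate exponent q satisfies 1/p + 1/q = 1.
p = 6, so q = 6/(6 - 1) = 1.2
|y|^q = 3.2283^1.2 = 4.081
f*(3.2283) = 4.081 / 1.2 = 3.4008


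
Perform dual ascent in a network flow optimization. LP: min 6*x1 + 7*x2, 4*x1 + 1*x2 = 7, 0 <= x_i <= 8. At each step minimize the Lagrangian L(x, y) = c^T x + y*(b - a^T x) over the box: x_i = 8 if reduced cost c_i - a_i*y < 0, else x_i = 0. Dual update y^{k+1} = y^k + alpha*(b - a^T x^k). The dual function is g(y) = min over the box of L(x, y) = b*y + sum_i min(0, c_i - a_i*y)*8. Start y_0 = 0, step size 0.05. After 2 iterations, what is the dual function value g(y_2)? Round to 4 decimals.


Dual ascent for LP: min 6*x1 + 7*x2, 4*x1 + 1*x2 = 7, 0 <= x_i <= 8
Step 1: y^k = 0.0, reduced costs: (6.0, 7.0)
  x^k = (0.0, 0.0), subgradient = b - a^T x = 7.0
  y^{k+1} = 0.0 + 0.05*7.0 = 0.35
Step 2: y^k = 0.35, reduced costs: (4.6, 6.65)
  x^k = (0.0, 0.0), subgradient = b - a^T x = 7.0
  y^{k+1} = 0.35 + 0.05*7.0 = 0.7
Dual objective at y_2 = 0.7: reduced costs (3.2, 6.3), box minimizer x = (0.0, 0.0)
g(y_2) = b*y + (c1 - a1*y)*x1 + (c2 - a2*y)*x2 = 7*0.7 + 3.2*0.0 + 6.3*0.0 = 4.9 + 0.0 + 0.0 = 4.9


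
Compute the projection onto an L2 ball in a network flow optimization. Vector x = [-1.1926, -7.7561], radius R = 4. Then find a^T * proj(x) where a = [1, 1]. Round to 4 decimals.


Step 1: Compute ||x|| (intermediates to 6 decimals).
||x|| = sqrt((-1.1926)^2 + (-7.7561)^2) = 7.847253
Step 2: Project.
Since ||x|| > R, scale = R/||x|| = 4/7.847253 = 0.509733, proj(x) = scale * x
proj(x) = [-0.607908, -3.95354]
Step 3: Dot product.
a^T * proj(x) = 1*(-0.607908) + 1*(-3.95354) = -4.5614


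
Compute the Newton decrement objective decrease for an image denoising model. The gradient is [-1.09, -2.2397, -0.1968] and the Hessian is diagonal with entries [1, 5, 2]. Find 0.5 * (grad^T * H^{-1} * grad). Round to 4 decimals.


Step 1: H is diagonal, so H^(-1) * g = [-1.09, -0.4479, -0.0984].
Step 2: g^T H^(-1) g = sum_i g_i^2 / H_ii
  = (-1.09)^2/1 + (-2.2397)^2/5 + (-0.1968)^2/2
  = 1.1881 + 1.0033 + 0.0194 = 2.2107
Step 3: Objective decrease = 0.5 * g^T H^(-1) g = 1.1054


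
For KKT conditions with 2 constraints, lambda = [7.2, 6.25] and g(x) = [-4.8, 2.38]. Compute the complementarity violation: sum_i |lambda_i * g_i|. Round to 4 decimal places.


KKT complementary slackness check:
lambda_1 * g_1 = 7.2 * -4.8 = -34.56
lambda_2 * g_2 = 6.25 * 2.38 = 14.875
Total violation = 34.56 + 14.875 = 49.435


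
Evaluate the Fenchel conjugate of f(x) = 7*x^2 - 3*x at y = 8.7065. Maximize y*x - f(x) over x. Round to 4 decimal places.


f*(y) = sup_x {y*x - a*x^2 - b*x} = sup_x {(y-b)*x - a*x^2}
FOC: (y - b) - 2a*x = 0 => x* = (y - b)/(2a)
x* = (8.7065 + 3)/(2*7) = 0.8362
f*(8.7065) = (y-b)^2/(4a) = (8.7065 + 3)^2/(4*7)
= 137.0421/28 = 4.8944


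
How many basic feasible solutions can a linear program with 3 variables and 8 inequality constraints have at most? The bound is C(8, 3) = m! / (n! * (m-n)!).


Each vertex corresponds to some choice of n active constraints out of m, so the number of vertices is at most C(m, n) = m! / (n!(m-n)!).
m = 8, n = 3
Numerator: 8 * 7 * 6
Denominator: 3! = 6
C(8, 3) = 56


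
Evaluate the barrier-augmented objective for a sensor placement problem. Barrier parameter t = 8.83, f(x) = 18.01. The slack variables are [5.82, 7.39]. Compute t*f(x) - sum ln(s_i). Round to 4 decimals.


Step 1: Compute log-barrier.
ln values: [1.7613, 2.0001]
phi = -(1.7613 + 2.0001) = -3.7614
Step 2: Compute augmented objective.
t*f(x) = 8.83*18.01 = 159.0283
Total = 159.0283 - 3.7614 = 155.2669


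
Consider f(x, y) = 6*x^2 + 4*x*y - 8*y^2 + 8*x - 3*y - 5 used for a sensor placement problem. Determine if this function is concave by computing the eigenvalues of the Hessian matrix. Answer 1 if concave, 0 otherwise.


The Hessian of f(x,y) = 6*x^2 + 4*x*y - 8*y^2 + 8*x - 3*y - 5 is:
H = [[12, 4], [4, -16]]
Trace = 12 - 16 = -4
Determinant = 12*-16 - (4)^2 = -208
Discriminant = (-4)^2 - 4*-208 = 848.0
Eigenvalues: lambda_1 = -16.5602, lambda_2 = 12.5602
The function is not concave.

0


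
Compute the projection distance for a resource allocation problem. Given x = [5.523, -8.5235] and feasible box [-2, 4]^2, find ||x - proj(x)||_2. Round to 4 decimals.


Project each component onto [-2, 4].
clip(5.523) = 4.0, clip(-8.5235) = -2.0
Projection = [4.0, -2.0]
Squared diffs: [2.3195, 42.5561]
Distance = sqrt(44.8756) = 6.6989


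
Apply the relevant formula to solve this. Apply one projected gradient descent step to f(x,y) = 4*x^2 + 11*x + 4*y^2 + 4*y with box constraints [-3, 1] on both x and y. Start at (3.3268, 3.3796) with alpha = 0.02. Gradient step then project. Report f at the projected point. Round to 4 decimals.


Step 1: Compute gradient at (3.3268, 3.3796).
grad_x = 2*4*3.3268 + 11 = 37.6144
grad_y = 2*4*3.3796 + 4 = 31.0368
Step 2: Gradient step.
x_raw = 3.3268 - 0.02*37.6144 = 2.5745
y_raw = 3.3796 - 0.02*31.0368 = 2.7589
Step 3: Project onto [-3, 1].
x_proj = clip(2.5745) = 1.0
y_proj = clip(2.7589) = 1.0
Step 4: Evaluate f.
f(1.0, 1.0) = 23.0


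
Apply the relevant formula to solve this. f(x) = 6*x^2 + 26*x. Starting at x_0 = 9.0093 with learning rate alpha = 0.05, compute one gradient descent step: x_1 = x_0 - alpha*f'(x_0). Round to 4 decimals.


We compute the gradient at x_0 and apply the update.
f'(x) = 12*x + 26
f'(9.0093) = 12*9.0093 + 26 = 134.1116
x_1 = 9.0093 - 0.05*134.1116 = 2.3037


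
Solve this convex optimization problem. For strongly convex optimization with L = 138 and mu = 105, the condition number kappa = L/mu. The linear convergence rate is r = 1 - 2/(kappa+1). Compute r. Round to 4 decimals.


Step 1: Compute the condition number.
kappa = L/mu = 138/105 = 1.3143
Step 2: Compute the convergence rate.
r = 1 - 2/(kappa + 1) = 1 - 2*mu/(L + mu) = (L - mu)/(L + mu) = 33/243 = 0.1358


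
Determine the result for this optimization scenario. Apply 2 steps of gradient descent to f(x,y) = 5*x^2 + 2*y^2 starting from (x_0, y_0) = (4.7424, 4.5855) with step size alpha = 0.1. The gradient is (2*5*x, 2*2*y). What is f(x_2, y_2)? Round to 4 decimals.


Gradient descent on f(x,y) = 5*x^2 + 2*y^2.
Starting point: (4.7424, 4.5855), alpha = 0.1
Step 1: grad_x = 2*5*4.7424 = 47.424, grad_y = 2*2*4.5855 = 18.342
  x_1 = 4.7424 - 0.1*47.424 = 0.0
  y_1 = 4.5855 - 0.1*18.342 = 2.7513
Step 2: grad_x = 2*5*0.0 = 0.0, grad_y = 2*2*2.7513 = 11.0052
  x_2 = 0.0 - 0.1*0.0 = 0.0
  y_2 = 2.7513 - 0.1*11.0052 = 1.6508
f(0.0, 1.6508) = 5*0.0^2 + 2*1.6508^2 = 5.4501


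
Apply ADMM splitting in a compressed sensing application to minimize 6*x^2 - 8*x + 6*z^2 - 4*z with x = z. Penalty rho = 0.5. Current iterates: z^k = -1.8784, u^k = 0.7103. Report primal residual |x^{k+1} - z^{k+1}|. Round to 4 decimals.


ADMM iteration with rho = 0.5, z^k = -1.8784, u^k = 0.7103
Step 1: x-update.
Minimize 6*x^2 - 8*x + (0.5/2)*(x + 1.8784 + 0.7103)^2
FOC: (2*6 + 0.5)*x = 8 + 0.5*(-1.8784 - 0.7103)
x^{k+1} = 0.5365
Step 2: z-update.
Minimize 6*z^2 - 4*z + (0.5/2)*(0.5365 - z + 0.7103)^2
FOC: (2*6 + 0.5)*z = 4 + 0.5*(0.5365 + 0.7103)
z^{k+1} = 0.3699
Step 3: u-update.
u^{k+1} = 0.7103 + 0.5365 - 0.3699 = 0.8769
Step 4: Primal residual = |0.5365 - 0.3699| = 0.1666


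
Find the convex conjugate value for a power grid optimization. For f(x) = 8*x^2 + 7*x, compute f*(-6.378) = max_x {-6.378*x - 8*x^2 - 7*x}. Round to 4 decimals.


f*(y) = sup_x {y*x - a*x^2 - b*x} = sup_x {(y-b)*x - a*x^2}
FOC: (y - b) - 2a*x = 0 => x* = (y - b)/(2a)
x* = (-6.378 - 7)/(2*8) = -0.8361
f*(-6.378) = (y-b)^2/(4a) = (-6.378 - 7)^2/(4*8)
= 178.9709/32 = 5.5928


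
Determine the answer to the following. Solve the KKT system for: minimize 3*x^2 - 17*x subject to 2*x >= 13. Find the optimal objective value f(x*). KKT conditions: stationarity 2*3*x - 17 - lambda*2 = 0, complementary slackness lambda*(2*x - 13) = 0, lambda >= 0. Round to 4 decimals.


Step 1: Try lambda = 0 (constraint inactive).
x_unc = 17/(2*3) = 2.8333
Check: 2*2.8333 = 5.6666 < 13 -- violated!
Step 2: Constraint must be active: 2*x = 13
x* = 13/2 = 6.5
lambda = (2*3*6.5 - 17)/2 = 11.0
Step 3: Compute optimal value.
f(x*) = 3*6.5^2 - 17*6.5 = 16.25


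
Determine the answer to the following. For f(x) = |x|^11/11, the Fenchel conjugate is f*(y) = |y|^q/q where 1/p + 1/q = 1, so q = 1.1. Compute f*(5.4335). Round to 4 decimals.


The conjugate exponent q satisfies 1/p + 1/q = 1.
p = 11, so q = 11/(11 - 1) = 1.1
|y|^q = 5.4335^1.1 = 6.4356
f*(5.4335) = 6.4356 / 1.1 = 5.8505


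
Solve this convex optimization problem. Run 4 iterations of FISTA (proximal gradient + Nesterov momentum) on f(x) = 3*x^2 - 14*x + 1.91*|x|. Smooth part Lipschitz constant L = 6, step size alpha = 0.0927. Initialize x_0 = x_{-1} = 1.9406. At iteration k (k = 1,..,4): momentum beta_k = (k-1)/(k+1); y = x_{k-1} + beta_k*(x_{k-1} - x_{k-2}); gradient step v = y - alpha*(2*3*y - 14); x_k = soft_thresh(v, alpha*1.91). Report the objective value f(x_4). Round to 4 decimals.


FISTA on f(x) = 3*x^2 - 14*x + 1.91*|x|
L = 6, alpha = 0.0927
Iteration 1: beta = 0.0, y = 1.9406 + 0.0*(1.9406 - 1.9406) = 1.9406
  grad(y) = -2.3564, v = y - alpha*grad = 2.159
  prox(v) = soft_thresh(2.159, 0.1771) = 1.982
Iteration 2: beta = 0.3333, y = 1.982 + 0.3333*(1.982 - 1.9406) = 1.9958
  grad(y) = -2.0253, v = y - alpha*grad = 2.1835
  prox(v) = soft_thresh(2.1835, 0.1771) = 2.0065
Iteration 3: beta = 0.5, y = 2.0065 + 0.5*(2.0065 - 1.982) = 2.0187
  grad(y) = -1.8877, v = y - alpha*grad = 2.1937
  prox(v) = soft_thresh(2.1937, 0.1771) = 2.0166
Iteration 4: beta = 0.6, y = 2.0166 + 0.6*(2.0166 - 2.0065) = 2.0228
  grad(y) = -1.8635, v = y - alpha*grad = 2.1955
  prox(v) = soft_thresh(2.1955, 0.1771) = 2.0184
f(x_4) = 3*2.0184^2 - 14*2.0184 + 1.91*|2.0184| = -12.1806


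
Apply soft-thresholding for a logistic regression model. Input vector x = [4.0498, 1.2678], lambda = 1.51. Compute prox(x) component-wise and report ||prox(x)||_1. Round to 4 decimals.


Soft-thresholding with lambda = 1.51:
prox(4.0498) = sign(4.0498)*max(|4.0498| - 1.51, 0) = 2.5398
prox(1.2678) = sign(1.2678)*max(|1.2678| - 1.51, 0) = 0.0
prox(x) = [2.5398, 0.0]
||prox(x)||_1 = 2.5398 + 0.0 = 2.5398


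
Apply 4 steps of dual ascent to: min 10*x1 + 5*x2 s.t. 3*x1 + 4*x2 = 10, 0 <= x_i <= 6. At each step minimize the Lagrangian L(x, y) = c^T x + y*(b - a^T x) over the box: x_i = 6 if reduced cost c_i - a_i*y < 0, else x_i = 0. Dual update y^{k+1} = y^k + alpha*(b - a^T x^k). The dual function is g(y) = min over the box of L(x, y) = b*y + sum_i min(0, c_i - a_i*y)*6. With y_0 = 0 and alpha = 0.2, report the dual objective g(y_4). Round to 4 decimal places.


Dual ascent for LP: min 10*x1 + 5*x2, 3*x1 + 4*x2 = 10, 0 <= x_i <= 6
Step 1: y^k = 0.0, reduced costs: (10.0, 5.0)
  x^k = (0.0, 0.0), subgradient = b - a^T x = 10.0
  y^{k+1} = 0.0 + 0.2*10.0 = 2.0
Step 2: y^k = 2.0, reduced costs: (4.0, -3.0)
  x^k = (0.0, 6.0), subgradient = b - a^T x = -14.0
  y^{k+1} = 2.0 + 0.2*-14.0 = -0.8
Step 3: y^k = -0.8, reduced costs: (12.4, 8.2)
  x^k = (0.0, 0.0), subgradient = b - a^T x = 10.0
  y^{k+1} = -0.8 + 0.2*10.0 = 1.2
Step 4: y^k = 1.2, reduced costs: (6.4, 0.2)
  x^k = (0.0, 0.0), subgradient = b - a^T x = 10.0
  y^{k+1} = 1.2 + 0.2*10.0 = 3.2
Dual objective at y_4 = 3.2: reduced costs (0.4, -7.8), box minimizer x = (0.0, 6.0)
g(y_4) = b*y + (c1 - a1*y)*x1 + (c2 - a2*y)*x2 = 10*3.2 + 0.4*0.0 + (-7.8)*6.0 = 32.0 + 0.0 - 46.8 = -14.8


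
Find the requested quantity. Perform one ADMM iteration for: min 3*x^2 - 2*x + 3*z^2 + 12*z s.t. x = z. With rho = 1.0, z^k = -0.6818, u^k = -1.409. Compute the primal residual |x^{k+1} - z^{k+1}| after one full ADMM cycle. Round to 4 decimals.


ADMM iteration with rho = 1.0, z^k = -0.6818, u^k = -1.409
Step 1: x-update.
Minimize 3*x^2 - 2*x + (1.0/2)*(x + 0.6818 - 1.409)^2
FOC: (2*3 + 1.0)*x = 2 + 1.0*(-0.6818 + 1.409)
x^{k+1} = 0.3896
Step 2: z-update.
Minimize 3*z^2 + 12*z + (1.0/2)*(0.3896 - z - 1.409)^2
FOC: (2*3 + 1.0)*z = -12 + 1.0*(0.3896 - 1.409)
z^{k+1} = -1.8599
Step 3: u-update.
u^{k+1} = -1.409 + 0.3896 + 1.8599 = 0.8405
Step 4: Primal residual = |0.3896 + 1.8599| = 2.2495


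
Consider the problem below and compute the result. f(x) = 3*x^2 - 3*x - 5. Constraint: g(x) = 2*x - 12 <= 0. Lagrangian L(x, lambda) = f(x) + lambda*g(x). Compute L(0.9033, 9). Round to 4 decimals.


Step 1: Evaluate f(x).
f(0.9033) = 3*0.9033^2 - 3*0.9033 - 5 = -5.262
Step 2: Evaluate g(x).
g(0.9033) = 2*0.9033 - 12 = -10.1934
Step 3: Compute Lagrangian.
L = -5.262 + 9*-10.1934 = -97.0026


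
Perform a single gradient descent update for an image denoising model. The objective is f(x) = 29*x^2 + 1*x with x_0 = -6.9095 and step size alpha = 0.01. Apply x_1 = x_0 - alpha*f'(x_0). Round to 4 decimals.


We compute the gradient at x_0 and apply the update.
f'(x) = 58*x + 1
f'(-6.9095) = 58*-6.9095 + 1 = -399.751
x_1 = -6.9095 - 0.01*-399.751 = -2.912


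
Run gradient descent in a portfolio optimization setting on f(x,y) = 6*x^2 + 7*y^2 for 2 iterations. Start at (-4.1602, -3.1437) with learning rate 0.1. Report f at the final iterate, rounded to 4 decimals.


Gradient descent on f(x,y) = 6*x^2 + 7*y^2.
Starting point: (-4.1602, -3.1437), alpha = 0.1
Step 1: grad_x = 2*6*-4.1602 = -49.9224, grad_y = 2*7*-3.1437 = -44.0118
  x_1 = -4.1602 - 0.1*-49.9224 = 0.832
  y_1 = -3.1437 - 0.1*-44.0118 = 1.2575
Step 2: grad_x = 2*6*0.832 = 9.9845, grad_y = 2*7*1.2575 = 17.6047
  x_2 = 0.832 - 0.1*9.9845 = -0.1664
  y_2 = 1.2575 - 0.1*17.6047 = -0.503
f(-0.1664, -0.503) = 6*(-0.1664)^2 + 7*(-0.503)^2 = 1.9372


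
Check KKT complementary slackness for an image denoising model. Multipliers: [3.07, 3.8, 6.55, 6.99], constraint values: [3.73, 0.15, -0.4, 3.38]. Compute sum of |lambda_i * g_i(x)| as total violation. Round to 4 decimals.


KKT complementary slackness check:
lambda_1 * g_1 = 3.07 * 3.73 = 11.4511
lambda_2 * g_2 = 3.8 * 0.15 = 0.57
lambda_3 * g_3 = 6.55 * -0.4 = -2.62
lambda_4 * g_4 = 6.99 * 3.38 = 23.6262
Total violation = 11.4511 + 0.57 + 2.62 + 23.6262 = 38.2673


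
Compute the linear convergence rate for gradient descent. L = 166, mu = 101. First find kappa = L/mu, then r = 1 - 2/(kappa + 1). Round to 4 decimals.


Step 1: Compute the condition number.
kappa = L/mu = 166/101 = 1.6436
Step 2: Compute the convergence rate.
r = 1 - 2/(kappa + 1) = 1 - 2*mu/(L + mu) = (L - mu)/(L + mu) = 65/267 = 0.2434


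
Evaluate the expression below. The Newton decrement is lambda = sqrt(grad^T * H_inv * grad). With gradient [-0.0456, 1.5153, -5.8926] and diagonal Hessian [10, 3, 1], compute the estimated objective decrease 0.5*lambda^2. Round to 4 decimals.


Step 1: H is diagonal, so H^(-1) * g = [-0.0046, 0.5051, -5.8926].
Step 2: g^T H^(-1) g = sum_i g_i^2 / H_ii
  = (-0.0456)^2/10 + (1.5153)^2/3 + (-5.8926)^2/1
  = 0.0002 + 0.7654 + 34.7227 = 35.4883
Step 3: Objective decrease = 0.5 * g^T H^(-1) g = 17.7442


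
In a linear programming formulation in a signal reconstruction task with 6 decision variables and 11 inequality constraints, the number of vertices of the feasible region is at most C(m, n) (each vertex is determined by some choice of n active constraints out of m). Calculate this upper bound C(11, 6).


Each vertex corresponds to some choice of n active constraints out of m, so the number of vertices is at most C(m, n) = m! / (n!(m-n)!).
m = 11, n = 6
Numerator: 11 * 10 * 9 * 8 * 7 * 6
Denominator: 6! = 720
C(11, 6) = 462


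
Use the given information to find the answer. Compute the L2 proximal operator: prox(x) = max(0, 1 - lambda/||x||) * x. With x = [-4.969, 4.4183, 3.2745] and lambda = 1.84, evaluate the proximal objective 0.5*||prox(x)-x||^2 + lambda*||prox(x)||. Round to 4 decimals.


Step 1: Compute ||x||.
||x|| = 7.4118
Step 2: Compute scaling factor.
scale = max(0, 1 - 1.84/7.4118) = 0.7517
Step 3: prox(x) = [-3.7354, 3.3214, 2.4616]
||prox(x)|| = 5.5718
Step 4: Proximal objective.
0.5*||prox-x||^2 = 1.6928
lambda*||prox|| = 10.2521
Total = 11.9449


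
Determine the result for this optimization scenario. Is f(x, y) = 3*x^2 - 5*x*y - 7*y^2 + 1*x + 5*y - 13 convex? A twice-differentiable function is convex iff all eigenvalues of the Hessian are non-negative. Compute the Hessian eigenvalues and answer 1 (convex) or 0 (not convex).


The Hessian of f(x,y) = 3*x^2 - 5*x*y - 7*y^2 + 1*x + 5*y - 13 is:
H = [[6, -5], [-5, -14]]
Trace = 6 - 14 = -8
Determinant = 6*-14 - (-5)^2 = -109
Discriminant = (-8)^2 - 4*-109 = 500.0
Eigenvalues: lambda_1 = -15.1803, lambda_2 = 7.1803
The function is not convex.

0


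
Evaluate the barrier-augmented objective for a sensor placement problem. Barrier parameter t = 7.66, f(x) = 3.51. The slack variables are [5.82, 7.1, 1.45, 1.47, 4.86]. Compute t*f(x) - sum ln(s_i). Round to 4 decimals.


Step 1: Compute log-barrier.
ln values: [1.7613, 1.9601, 0.3716, 0.3853, 1.581]
phi = -(1.7613 + 1.9601 + 0.3716 + 0.3853 + 1.581) = -6.0593
Step 2: Compute augmented objective.
t*f(x) = 7.66*3.51 = 26.8866
Total = 26.8866 - 6.0593 = 20.8273


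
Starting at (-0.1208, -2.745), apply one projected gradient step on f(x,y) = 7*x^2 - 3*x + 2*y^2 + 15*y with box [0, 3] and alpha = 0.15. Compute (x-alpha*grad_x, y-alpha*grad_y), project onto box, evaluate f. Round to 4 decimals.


Step 1: Compute gradient at (-0.1208, -2.745).
grad_x = 2*7*-0.1208 - 3 = -4.6912
grad_y = 2*2*-2.745 + 15 = 4.02
Step 2: Gradient step.
x_raw = -0.1208 - 0.15*-4.6912 = 0.5829
y_raw = -2.745 - 0.15*4.02 = -3.348
Step 3: Project onto [0, 3].
x_proj = clip(0.5829) = 0.5829
y_proj = clip(-3.348) = 0.0
Step 4: Evaluate f.
f(0.5829, 0.0) = 0.6296


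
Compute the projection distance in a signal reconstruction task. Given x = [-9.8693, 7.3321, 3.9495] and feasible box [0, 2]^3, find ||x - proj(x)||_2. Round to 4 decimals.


Project each component onto [0, 2].
clip(-9.8693) = 0.0, clip(7.3321) = 2.0, clip(3.9495) = 2.0
Projection = [0.0, 2.0, 2.0]
Squared diffs: [97.4031, 28.4313, 3.8006]
Distance = sqrt(129.635) = 11.3857


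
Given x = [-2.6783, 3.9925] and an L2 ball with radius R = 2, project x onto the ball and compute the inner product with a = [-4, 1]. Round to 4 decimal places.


Step 1: Compute ||x|| (intermediates to 6 decimals).
||x|| = sqrt((-2.6783)^2 + 3.9925^2) = 4.807634
Step 2: Project.
Since ||x|| > R, scale = R/||x|| = 2/4.807634 = 0.416005, proj(x) = scale * x
proj(x) = [-1.114186, 1.6609]
Step 3: Dot product.
a^T * proj(x) = -4*(-1.114186) + 1*1.6609 = 6.1176


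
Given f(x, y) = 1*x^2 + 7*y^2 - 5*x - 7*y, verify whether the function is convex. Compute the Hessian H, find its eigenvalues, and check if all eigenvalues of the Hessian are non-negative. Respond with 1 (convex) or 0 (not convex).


The Hessian of f(x,y) = 1*x^2 + 7*y^2 - 5*x - 7*y is:
H = [[2, 0], [0, 14]]
Trace = 2 + 14 = 16
Determinant = 2*14 - (0)^2 = 28
Discriminant = (16)^2 - 4*28 = 144.0
Eigenvalues: lambda_1 = 2.0, lambda_2 = 14.0
The function is convex.

1


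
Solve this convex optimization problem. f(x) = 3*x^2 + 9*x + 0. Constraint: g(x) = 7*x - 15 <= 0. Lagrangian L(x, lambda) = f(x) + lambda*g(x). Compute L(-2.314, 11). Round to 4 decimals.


Step 1: Evaluate f(x).
f(-2.314) = 3*(-2.314)^2 + 9*(-2.314) + 0 = -4.7622
Step 2: Evaluate g(x).
g(-2.314) = 7*-2.314 - 15 = -31.198
Step 3: Compute Lagrangian.
L = -4.7622 + 11*-31.198 = -347.9402


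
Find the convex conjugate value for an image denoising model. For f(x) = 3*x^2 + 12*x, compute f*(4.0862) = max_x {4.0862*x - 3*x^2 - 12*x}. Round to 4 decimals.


f*(y) = sup_x {y*x - a*x^2 - b*x} = sup_x {(y-b)*x - a*x^2}
FOC: (y - b) - 2a*x = 0 => x* = (y - b)/(2a)
x* = (4.0862 - 12)/(2*3) = -1.319
f*(4.0862) = (y-b)^2/(4a) = (4.0862 - 12)^2/(4*3)
= 62.6282/12 = 5.219


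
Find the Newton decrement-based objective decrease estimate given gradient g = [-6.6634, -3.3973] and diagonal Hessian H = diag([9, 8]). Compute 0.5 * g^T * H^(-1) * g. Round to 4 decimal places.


Step 1: H is diagonal, so H^(-1) * g = [-0.7404, -0.4247].
Step 2: g^T H^(-1) g = sum_i g_i^2 / H_ii
  = (-6.6634)^2/9 + (-3.3973)^2/8
  = 4.9334 + 1.4427 = 6.3761
Step 3: Objective decrease = 0.5 * g^T H^(-1) g = 3.1881


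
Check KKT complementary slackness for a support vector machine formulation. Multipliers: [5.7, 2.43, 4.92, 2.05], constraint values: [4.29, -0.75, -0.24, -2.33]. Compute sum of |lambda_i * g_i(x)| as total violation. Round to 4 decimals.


KKT complementary slackness check:
lambda_1 * g_1 = 5.7 * 4.29 = 24.453
lambda_2 * g_2 = 2.43 * -0.75 = -1.8225
lambda_3 * g_3 = 4.92 * -0.24 = -1.1808
lambda_4 * g_4 = 2.05 * -2.33 = -4.7765
Total violation = 24.453 + 1.8225 + 1.1808 + 4.7765 = 32.2328


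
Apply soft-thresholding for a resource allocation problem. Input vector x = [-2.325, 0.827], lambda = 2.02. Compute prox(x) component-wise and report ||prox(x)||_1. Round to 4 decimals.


Soft-thresholding with lambda = 2.02:
prox(-2.325) = sign(-2.325)*max(|-2.325| - 2.02, 0) = -0.305
prox(0.827) = sign(0.827)*max(|0.827| - 2.02, 0) = 0.0
prox(x) = [-0.305, 0.0]
||prox(x)||_1 = 0.305 + 0.0 = 0.305


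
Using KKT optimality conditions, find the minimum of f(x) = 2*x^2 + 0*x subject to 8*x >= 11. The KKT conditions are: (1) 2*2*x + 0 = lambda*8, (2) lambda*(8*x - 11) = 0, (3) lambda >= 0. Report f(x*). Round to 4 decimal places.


Step 1: Try lambda = 0 (constraint inactive).
x_unc = 0/(2*2) = 0.0
Check: 8*0.0 = 0.0 < 11 -- violated!
Step 2: Constraint must be active: 8*x = 11
x* = 11/8 = 1.375
lambda = (2*2*1.375 + 0)/8 = 0.6875
Step 3: Compute optimal value.
f(x*) = 2*1.375^2 + 0*1.375 = 3.7813


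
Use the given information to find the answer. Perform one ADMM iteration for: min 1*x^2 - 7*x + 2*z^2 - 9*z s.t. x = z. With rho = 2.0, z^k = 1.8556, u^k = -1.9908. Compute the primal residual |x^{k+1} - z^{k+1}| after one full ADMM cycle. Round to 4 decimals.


ADMM iteration with rho = 2.0, z^k = 1.8556, u^k = -1.9908
Step 1: x-update.
Minimize 1*x^2 - 7*x + (2.0/2)*(x - 1.8556 - 1.9908)^2
FOC: (2*1 + 2.0)*x = 7 + 2.0*(1.8556 + 1.9908)
x^{k+1} = 3.6732
Step 2: z-update.
Minimize 2*z^2 - 9*z + (2.0/2)*(3.6732 - z - 1.9908)^2
FOC: (2*2 + 2.0)*z = 9 + 2.0*(3.6732 - 1.9908)
z^{k+1} = 2.0608
Step 3: u-update.
u^{k+1} = -1.9908 + 3.6732 - 2.0608 = -0.3784
Step 4: Primal residual = |3.6732 - 2.0608| = 1.6124


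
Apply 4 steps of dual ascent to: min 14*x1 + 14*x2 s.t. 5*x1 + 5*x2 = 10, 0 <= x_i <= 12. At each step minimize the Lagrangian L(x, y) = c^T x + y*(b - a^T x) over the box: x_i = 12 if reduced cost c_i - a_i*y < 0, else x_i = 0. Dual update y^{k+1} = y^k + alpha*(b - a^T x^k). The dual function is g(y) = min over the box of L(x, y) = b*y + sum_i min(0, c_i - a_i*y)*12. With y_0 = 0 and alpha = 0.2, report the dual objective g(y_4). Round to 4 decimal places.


Dual ascent for LP: min 14*x1 + 14*x2, 5*x1 + 5*x2 = 10, 0 <= x_i <= 12
Step 1: y^k = 0.0, reduced costs: (14.0, 14.0)
  x^k = (0.0, 0.0), subgradient = b - a^T x = 10.0
  y^{k+1} = 0.0 + 0.2*10.0 = 2.0
Step 2: y^k = 2.0, reduced costs: (4.0, 4.0)
  x^k = (0.0, 0.0), subgradient = b - a^T x = 10.0
  y^{k+1} = 2.0 + 0.2*10.0 = 4.0
Step 3: y^k = 4.0, reduced costs: (-6.0, -6.0)
  x^k = (12.0, 12.0), subgradient = b - a^T x = -110.0
  y^{k+1} = 4.0 + 0.2*-110.0 = -18.0
Step 4: y^k = -18.0, reduced costs: (104.0, 104.0)
  x^k = (0.0, 0.0), subgradient = b - a^T x = 10.0
  y^{k+1} = -18.0 + 0.2*10.0 = -16.0
Dual objective at y_4 = -16.0: reduced costs (94.0, 94.0), box minimizer x = (0.0, 0.0)
g(y_4) = b*y + (c1 - a1*y)*x1 + (c2 - a2*y)*x2 = 10*(-16.0) + 94.0*0.0 + 94.0*0.0 = -160.0 + 0.0 + 0.0 = -160.0


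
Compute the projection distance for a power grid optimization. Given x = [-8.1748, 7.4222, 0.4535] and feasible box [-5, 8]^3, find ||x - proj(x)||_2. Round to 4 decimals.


Project each component onto [-5, 8].
clip(-8.1748) = -5.0, clip(7.4222) = 7.4222, clip(0.4535) = 0.4535
Projection = [-5.0, 7.4222, 0.4535]
Squared diffs: [10.0794, 0.0, 0.0]
Distance = sqrt(10.0794) = 3.1748


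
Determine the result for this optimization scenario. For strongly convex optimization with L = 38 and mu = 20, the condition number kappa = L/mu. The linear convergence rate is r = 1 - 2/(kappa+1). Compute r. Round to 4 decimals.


Step 1: Compute the condition number.
kappa = L/mu = 38/20 = 1.9
Step 2: Compute the convergence rate.
r = 1 - 2/(kappa + 1) = 1 - 2*mu/(L + mu) = (L - mu)/(L + mu) = 18/58 = 0.3103


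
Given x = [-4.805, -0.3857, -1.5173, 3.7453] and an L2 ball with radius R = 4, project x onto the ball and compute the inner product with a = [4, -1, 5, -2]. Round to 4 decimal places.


Step 1: Compute ||x|| (intermediates to 6 decimals).
||x|| = sqrt((-4.805)^2 + (-0.3857)^2 + (-1.5173)^2 + 3.7453^2) = 6.290172
Step 2: Project.
Since ||x|| > R, scale = R/||x|| = 4/6.290172 = 0.635913, proj(x) = scale * x
proj(x) = [-3.055562, -0.245272, -0.964871, 2.381685]
Step 3: Dot product.
a^T * proj(x) = 4*(-3.055562) - 1*(-0.245272) + 5*(-0.964871) - 2*2.381685 = -21.5647


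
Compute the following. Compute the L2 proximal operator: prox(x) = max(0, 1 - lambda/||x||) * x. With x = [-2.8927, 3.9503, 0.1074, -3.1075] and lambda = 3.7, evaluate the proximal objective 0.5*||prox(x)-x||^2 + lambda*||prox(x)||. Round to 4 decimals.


Step 1: Compute ||x||.
||x|| = 5.8001
Step 2: Compute scaling factor.
scale = max(0, 1 - 3.7/5.8001) = 0.3621
Step 3: prox(x) = [-1.0474, 1.4303, 0.0389, -1.1251]
||prox(x)|| = 2.1001
Step 4: Proximal objective.
0.5*||prox-x||^2 = 6.845
lambda*||prox|| = 7.7704
Total = 14.6152


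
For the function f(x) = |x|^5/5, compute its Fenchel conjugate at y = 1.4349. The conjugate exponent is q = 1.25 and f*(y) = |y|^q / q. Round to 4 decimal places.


The conjugate exponent q satisfies 1/p + 1/q = 1.
p = 5, so q = 5/(5 - 1) = 1.25
|y|^q = 1.4349^1.25 = 1.5705
f*(1.4349) = 1.5705 / 1.25 = 1.2564


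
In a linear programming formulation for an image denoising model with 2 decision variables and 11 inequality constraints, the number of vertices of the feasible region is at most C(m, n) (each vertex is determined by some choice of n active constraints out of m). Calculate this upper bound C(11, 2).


Each vertex corresponds to some choice of n active constraints out of m, so the number of vertices is at most C(m, n) = m! / (n!(m-n)!).
m = 11, n = 2
Numerator: 11 * 10
Denominator: 2! = 2
C(11, 2) = 55


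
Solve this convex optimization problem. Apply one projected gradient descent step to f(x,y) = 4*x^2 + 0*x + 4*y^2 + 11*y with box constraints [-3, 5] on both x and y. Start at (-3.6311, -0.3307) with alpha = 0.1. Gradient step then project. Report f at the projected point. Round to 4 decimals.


Step 1: Compute gradient at (-3.6311, -0.3307).
grad_x = 2*4*-3.6311 + 0 = -29.0488
grad_y = 2*4*-0.3307 + 11 = 8.3544
Step 2: Gradient step.
x_raw = -3.6311 - 0.1*-29.0488 = -0.7262
y_raw = -0.3307 - 0.1*8.3544 = -1.1661
Step 3: Project onto [-3, 5].
x_proj = clip(-0.7262) = -0.7262
y_proj = clip(-1.1661) = -1.1661
Step 4: Evaluate f.
f(-0.7262, -1.1661) = -5.2784


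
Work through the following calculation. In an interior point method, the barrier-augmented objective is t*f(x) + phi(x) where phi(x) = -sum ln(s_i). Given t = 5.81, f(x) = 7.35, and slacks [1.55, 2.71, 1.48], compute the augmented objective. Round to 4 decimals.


Step 1: Compute log-barrier.
ln values: [0.4383, 0.9969, 0.392]
phi = -(0.4383 + 0.9969 + 0.392) = -1.8272
Step 2: Compute augmented objective.
t*f(x) = 5.81*7.35 = 42.7035
Total = 42.7035 - 1.8272 = 40.8763


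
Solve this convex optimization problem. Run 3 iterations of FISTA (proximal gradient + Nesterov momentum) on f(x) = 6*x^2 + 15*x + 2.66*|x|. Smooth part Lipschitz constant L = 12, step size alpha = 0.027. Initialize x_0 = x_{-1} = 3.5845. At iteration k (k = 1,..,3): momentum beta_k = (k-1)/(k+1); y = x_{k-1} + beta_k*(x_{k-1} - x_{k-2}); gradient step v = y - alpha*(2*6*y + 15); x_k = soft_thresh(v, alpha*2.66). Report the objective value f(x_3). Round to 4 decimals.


FISTA on f(x) = 6*x^2 + 15*x + 2.66*|x|
L = 12, alpha = 0.027
Iteration 1: beta = 0.0, y = 3.5845 + 0.0*(3.5845 - 3.5845) = 3.5845
  grad(y) = 58.014, v = y - alpha*grad = 2.0181
  prox(v) = soft_thresh(2.0181, 0.0718) = 1.9463
Iteration 2: beta = 0.3333, y = 1.9463 + 0.3333*(1.9463 - 3.5845) = 1.4002
  grad(y) = 31.8028, v = y - alpha*grad = 0.5416
  prox(v) = soft_thresh(0.5416, 0.0718) = 0.4697
Iteration 3: beta = 0.5, y = 0.4697 + 0.5*(0.4697 - 1.9463) = -0.2685
  grad(y) = 11.7775, v = y - alpha*grad = -0.5865
  prox(v) = soft_thresh(-0.5865, 0.0718) = -0.5147
f(x_3) = 6*(-0.5147)^2 + 15*(-0.5147) + 2.66*|-0.5147| = -4.762


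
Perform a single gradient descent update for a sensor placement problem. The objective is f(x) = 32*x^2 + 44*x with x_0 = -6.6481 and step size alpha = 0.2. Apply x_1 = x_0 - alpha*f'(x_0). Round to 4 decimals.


We compute the gradient at x_0 and apply the update.
f'(x) = 64*x + 44
f'(-6.6481) = 64*-6.6481 + 44 = -381.4784
x_1 = -6.6481 - 0.2*-381.4784 = 69.6476
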